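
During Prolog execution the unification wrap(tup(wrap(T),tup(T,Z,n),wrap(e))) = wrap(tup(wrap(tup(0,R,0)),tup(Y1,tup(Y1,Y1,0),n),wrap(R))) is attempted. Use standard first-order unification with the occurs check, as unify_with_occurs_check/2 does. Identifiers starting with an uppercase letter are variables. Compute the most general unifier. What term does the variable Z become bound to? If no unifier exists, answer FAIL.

tup(tup(0,e,0),tup(0,e,0),0)

Decompose wrap/1: tup(wrap(T),tup(T,Z,n),wrap(e)) = tup(wrap(tup(0,R,0)),tup(Y1,tup(Y1,Y1,0),n),wrap(R)).
Decompose tup/3: wrap(T) = wrap(tup(0,R,0)),  tup(T,Z,n) = tup(Y1,tup(Y1,Y1,0),n),  wrap(e) = wrap(R).
Decompose wrap/1: T = tup(0,R,0).
Bind T := tup(0,R,0); substituting into the one remaining equation that mentions T gives: tup(tup(0,R,0),Z,n) = tup(Y1,tup(Y1,Y1,0),n).
Decompose tup/3: tup(0,R,0) = Y1,  Z = tup(Y1,Y1,0),  n = n.
Bind Y1 := tup(0,R,0); substituting into the one remaining equation that mentions Y1 gives: Z = tup(tup(0,R,0),tup(0,R,0),0).
Bind Z := tup(tup(0,R,0),tup(0,R,0),0); no other remaining equation mentions Z.
Delete trivial equation n = n.
Decompose wrap/1: e = R.
Bind R := e. Substituting into the earlier bindings gives T := tup(0,e,0), Y1 := tup(0,e,0), Z := tup(tup(0,e,0),tup(0,e,0),0).
MGU = { T ↦ tup(0,e,0), Y1 ↦ tup(0,e,0), Z ↦ tup(tup(0,e,0),tup(0,e,0),0), R ↦ e }, so Z ↦ tup(tup(0,e,0),tup(0,e,0),0).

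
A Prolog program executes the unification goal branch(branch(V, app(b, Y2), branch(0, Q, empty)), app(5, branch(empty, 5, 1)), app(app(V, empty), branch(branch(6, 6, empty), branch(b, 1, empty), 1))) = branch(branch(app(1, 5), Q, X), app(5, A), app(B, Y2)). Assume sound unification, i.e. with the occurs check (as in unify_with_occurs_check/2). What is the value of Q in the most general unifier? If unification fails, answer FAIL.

app(b, branch(branch(6, 6, empty), branch(b, 1, empty), 1))

Decompose branch/3: branch(V, app(b, Y2), branch(0, Q, empty)) = branch(app(1, 5), Q, X),  app(5, branch(empty, 5, 1)) = app(5, A),  app(app(V, empty), branch(branch(6, 6, empty), branch(b, 1, empty), 1)) = app(B, Y2).
Decompose branch/3: V = app(1, 5),  app(b, Y2) = Q,  branch(0, Q, empty) = X.
Bind V := app(1, 5); substituting into the one remaining equation that mentions V gives: app(app(app(1, 5), empty), branch(branch(6, 6, empty), branch(b, 1, empty), 1)) = app(B, Y2).
Bind Q := app(b, Y2); substituting into the one remaining equation that mentions Q gives: branch(0, app(b, Y2), empty) = X.
Bind X := branch(0, app(b, Y2), empty); no other remaining equation mentions X.
Decompose app/2: 5 = 5,  branch(empty, 5, 1) = A.
Delete trivial equation 5 = 5.
Bind A := branch(empty, 5, 1); no other remaining equation mentions A.
Decompose app/2: app(app(1, 5), empty) = B,  branch(branch(6, 6, empty), branch(b, 1, empty), 1) = Y2.
Bind B := app(app(1, 5), empty); no other remaining equation mentions B.
Bind Y2 := branch(branch(6, 6, empty), branch(b, 1, empty), 1). Substituting into the earlier bindings gives Q := app(b, branch(branch(6, 6, empty), branch(b, 1, empty), 1)), X := branch(0, app(b, branch(branch(6, 6, empty), branch(b, 1, empty), 1)), empty).
MGU = { V = app(1, 5), Q = app(b, branch(branch(6, 6, empty), branch(b, 1, empty), 1)), X = branch(0, app(b, branch(branch(6, 6, empty), branch(b, 1, empty), 1)), empty), A = branch(empty, 5, 1), B = app(app(1, 5), empty), Y2 = branch(branch(6, 6, empty), branch(b, 1, empty), 1) }, so Q = app(b, branch(branch(6, 6, empty), branch(b, 1, empty), 1)).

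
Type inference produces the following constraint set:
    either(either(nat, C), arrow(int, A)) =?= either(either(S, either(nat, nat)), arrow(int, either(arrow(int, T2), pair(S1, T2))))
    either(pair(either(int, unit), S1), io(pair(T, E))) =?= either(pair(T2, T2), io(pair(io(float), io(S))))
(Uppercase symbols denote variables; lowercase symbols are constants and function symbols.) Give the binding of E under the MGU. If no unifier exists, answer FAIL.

io(nat)

Decompose either/2: either(nat, C) =?= either(S, either(nat, nat)),  arrow(int, A) =?= arrow(int, either(arrow(int, T2), pair(S1, T2))).
Decompose either/2: nat =?= S,  C =?= either(nat, nat).
Bind S := nat; substituting into the one remaining equation that mentions S gives: either(pair(either(int, unit), S1), io(pair(T, E))) =?= either(pair(T2, T2), io(pair(io(float), io(nat)))).
Bind C := either(nat, nat); no other remaining equation mentions C.
Decompose arrow/2: int =?= int,  A =?= either(arrow(int, T2), pair(S1, T2)).
Delete trivial equation int =?= int.
Bind A := either(arrow(int, T2), pair(S1, T2)); no other remaining equation mentions A.
Decompose either/2: pair(either(int, unit), S1) =?= pair(T2, T2),  io(pair(T, E)) =?= io(pair(io(float), io(nat))).
Decompose pair/2: either(int, unit) =?= T2,  S1 =?= T2.
Bind T2 := either(int, unit); substituting into the one remaining equation that mentions T2 gives: S1 =?= either(int, unit). Substituting into the earlier binding gives A := either(arrow(int, either(int, unit)), pair(S1, either(int, unit))).
Bind S1 := either(int, unit); no other remaining equation mentions S1. Substituting into the earlier binding gives A := either(arrow(int, either(int, unit)), pair(either(int, unit), either(int, unit))).
Decompose io/1: pair(T, E) =?= pair(io(float), io(nat)).
Decompose pair/2: T =?= io(float),  E =?= io(nat).
Bind T := io(float); no other remaining equation mentions T.
Bind E := io(nat).
MGU = { S := nat, C := either(nat, nat), A := either(arrow(int, either(int, unit)), pair(either(int, unit), either(int, unit))), T2 := either(int, unit), S1 := either(int, unit), T := io(float), E := io(nat) }, so E := io(nat).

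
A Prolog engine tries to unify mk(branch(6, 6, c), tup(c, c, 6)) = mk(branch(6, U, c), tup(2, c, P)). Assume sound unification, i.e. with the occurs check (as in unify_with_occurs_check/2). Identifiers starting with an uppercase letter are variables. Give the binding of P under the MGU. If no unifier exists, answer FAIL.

FAIL

Decompose mk/2: branch(6, 6, c) = branch(6, U, c),  tup(c, c, 6) = tup(2, c, P).
Decompose branch/3: 6 = 6,  6 = U,  c = c.
Delete trivial equation 6 = 6.
Bind U := 6; no other remaining equation mentions U.
Delete trivial equation c = c.
Decompose tup/3: c = 2,  c = c,  6 = P.
Clash: constants c and 2 differ; no unifier exists.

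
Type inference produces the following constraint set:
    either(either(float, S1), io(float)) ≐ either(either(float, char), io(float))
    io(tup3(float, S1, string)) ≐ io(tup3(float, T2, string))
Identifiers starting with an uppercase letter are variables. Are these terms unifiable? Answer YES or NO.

Decompose either/2: either(float, S1) ≐ either(float, char),  io(float) ≐ io(float).
Decompose either/2: float ≐ float,  S1 ≐ char.
Delete trivial equation float ≐ float.
Bind S1 := char; substituting into the one remaining equation that mentions S1 gives: io(tup3(float, char, string)) ≐ io(tup3(float, T2, string)).
Delete trivial equation io(float) ≐ io(float).
Decompose io/1: tup3(float, char, string) ≐ tup3(float, T2, string).
Decompose tup3/3: float ≐ float,  char ≐ T2,  string ≐ string.
Delete trivial equation float ≐ float.
Bind T2 := char; no other remaining equation mentions T2.
Delete trivial equation string ≐ string.
No equations remain and no clash or occurs-check failure arose, so a unifier exists.

YES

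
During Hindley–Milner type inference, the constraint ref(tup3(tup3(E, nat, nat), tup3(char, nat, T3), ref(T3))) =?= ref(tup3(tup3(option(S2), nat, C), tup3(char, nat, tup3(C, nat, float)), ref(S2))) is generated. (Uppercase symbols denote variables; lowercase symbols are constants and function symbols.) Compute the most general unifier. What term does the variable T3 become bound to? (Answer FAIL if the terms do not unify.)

tup3(nat, nat, float)

Decompose ref/1: tup3(tup3(E, nat, nat), tup3(char, nat, T3), ref(T3)) =?= tup3(tup3(option(S2), nat, C), tup3(char, nat, tup3(C, nat, float)), ref(S2)).
Decompose tup3/3: tup3(E, nat, nat) =?= tup3(option(S2), nat, C),  tup3(char, nat, T3) =?= tup3(char, nat, tup3(C, nat, float)),  ref(T3) =?= ref(S2).
Decompose tup3/3: E =?= option(S2),  nat =?= nat,  nat =?= C.
Bind E := option(S2); no other remaining equation mentions E.
Delete trivial equation nat =?= nat.
Bind C := nat; substituting into the one remaining equation that mentions C gives: tup3(char, nat, T3) =?= tup3(char, nat, tup3(nat, nat, float)).
Decompose tup3/3: char =?= char,  nat =?= nat,  T3 =?= tup3(nat, nat, float).
Delete trivial equation char =?= char.
Delete trivial equation nat =?= nat.
Bind T3 := tup3(nat, nat, float); substituting into the remaining equation gives: ref(tup3(nat, nat, float)) =?= ref(S2).
Decompose ref/1: tup3(nat, nat, float) =?= S2.
Bind S2 := tup3(nat, nat, float). Substituting into the earlier binding gives E := option(tup3(nat, nat, float)).
MGU = { E := option(tup3(nat, nat, float)), C := nat, T3 := tup3(nat, nat, float), S2 := tup3(nat, nat, float) }, so T3 := tup3(nat, nat, float).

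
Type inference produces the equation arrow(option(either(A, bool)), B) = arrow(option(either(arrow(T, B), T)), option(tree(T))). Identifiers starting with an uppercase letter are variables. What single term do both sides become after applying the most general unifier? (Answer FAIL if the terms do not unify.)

Decompose arrow/2: option(either(A, bool)) = option(either(arrow(T, B), T)),  B = option(tree(T)).
Decompose option/1: either(A, bool) = either(arrow(T, B), T).
Decompose either/2: A = arrow(T, B),  bool = T.
Bind A := arrow(T, B); no other remaining equation mentions A.
Bind T := bool; substituting into the remaining equation gives: B = option(tree(bool)). Substituting into the earlier binding gives A := arrow(bool, B).
Bind B := option(tree(bool)). Substituting into the earlier binding gives A := arrow(bool, option(tree(bool))).
Applying the MGU to either side gives arrow(option(either(arrow(bool, option(tree(bool))), bool)), option(tree(bool))).

arrow(option(either(arrow(bool, option(tree(bool))), bool)), option(tree(bool)))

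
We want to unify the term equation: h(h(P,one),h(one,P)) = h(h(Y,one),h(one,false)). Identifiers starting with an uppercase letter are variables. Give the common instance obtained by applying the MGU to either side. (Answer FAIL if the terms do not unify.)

Decompose h/2: h(P,one) = h(Y,one),  h(one,P) = h(one,false).
Decompose h/2: P = Y,  one = one.
Bind P := Y; substituting into the one remaining equation that mentions P gives: h(one,Y) = h(one,false).
Delete trivial equation one = one.
Decompose h/2: one = one,  Y = false.
Delete trivial equation one = one.
Bind Y := false. Substituting into the earlier binding gives P := false.
Applying the MGU to either side gives h(h(false,one),h(one,false)).

h(h(false,one),h(one,false))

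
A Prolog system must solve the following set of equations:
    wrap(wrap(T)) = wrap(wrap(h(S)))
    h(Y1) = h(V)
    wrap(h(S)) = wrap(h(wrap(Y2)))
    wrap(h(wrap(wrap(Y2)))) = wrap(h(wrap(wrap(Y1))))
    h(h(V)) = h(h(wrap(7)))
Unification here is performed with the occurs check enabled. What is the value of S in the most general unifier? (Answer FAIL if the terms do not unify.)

Decompose wrap/1: wrap(T) = wrap(h(S)).
Decompose wrap/1: T = h(S).
Bind T := h(S); no other remaining equation mentions T.
Decompose h/1: Y1 = V.
Bind Y1 := V; substituting into the one remaining equation that mentions Y1 gives: wrap(h(wrap(wrap(Y2)))) = wrap(h(wrap(wrap(V)))).
Decompose wrap/1: h(S) = h(wrap(Y2)).
Decompose h/1: S = wrap(Y2).
Bind S := wrap(Y2); no other remaining equation mentions S. Substituting into the earlier binding gives T := h(wrap(Y2)).
Decompose wrap/1: h(wrap(wrap(Y2))) = h(wrap(wrap(V))).
Decompose h/1: wrap(wrap(Y2)) = wrap(wrap(V)).
Decompose wrap/1: wrap(Y2) = wrap(V).
Decompose wrap/1: Y2 = V.
Bind Y2 := V; no other remaining equation mentions Y2. Substituting into the earlier bindings gives T := h(wrap(V)), S := wrap(V).
Decompose h/1: h(V) = h(wrap(7)).
Decompose h/1: V = wrap(7).
Bind V := wrap(7). Substituting into the earlier bindings gives T := h(wrap(wrap(7))), Y1 := wrap(7), S := wrap(wrap(7)), Y2 := wrap(7).
MGU = { T = h(wrap(wrap(7))), Y1 = wrap(7), S = wrap(wrap(7)), Y2 = wrap(7), V = wrap(7) }, so S = wrap(wrap(7)).

wrap(wrap(7))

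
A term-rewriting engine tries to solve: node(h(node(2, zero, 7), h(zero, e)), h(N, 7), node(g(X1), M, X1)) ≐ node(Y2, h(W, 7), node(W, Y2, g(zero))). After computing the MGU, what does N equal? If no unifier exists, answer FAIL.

g(g(zero))

Decompose node/3: h(node(2, zero, 7), h(zero, e)) ≐ Y2,  h(N, 7) ≐ h(W, 7),  node(g(X1), M, X1) ≐ node(W, Y2, g(zero)).
Bind Y2 := h(node(2, zero, 7), h(zero, e)); substituting into the one remaining equation that mentions Y2 gives: node(g(X1), M, X1) ≐ node(W, h(node(2, zero, 7), h(zero, e)), g(zero)).
Decompose h/2: N ≐ W,  7 ≐ 7.
Bind N := W; no other remaining equation mentions N.
Delete trivial equation 7 ≐ 7.
Decompose node/3: g(X1) ≐ W,  M ≐ h(node(2, zero, 7), h(zero, e)),  X1 ≐ g(zero).
Bind W := g(X1); no other remaining equation mentions W. Substituting into the earlier binding gives N := g(X1).
Bind M := h(node(2, zero, 7), h(zero, e)); no other remaining equation mentions M.
Bind X1 := g(zero). Substituting into the earlier bindings gives N := g(g(zero)), W := g(g(zero)).
MGU = { Y2 ↦ h(node(2, zero, 7), h(zero, e)), N ↦ g(g(zero)), W ↦ g(g(zero)), M ↦ h(node(2, zero, 7), h(zero, e)), X1 ↦ g(zero) }, so N ↦ g(g(zero)).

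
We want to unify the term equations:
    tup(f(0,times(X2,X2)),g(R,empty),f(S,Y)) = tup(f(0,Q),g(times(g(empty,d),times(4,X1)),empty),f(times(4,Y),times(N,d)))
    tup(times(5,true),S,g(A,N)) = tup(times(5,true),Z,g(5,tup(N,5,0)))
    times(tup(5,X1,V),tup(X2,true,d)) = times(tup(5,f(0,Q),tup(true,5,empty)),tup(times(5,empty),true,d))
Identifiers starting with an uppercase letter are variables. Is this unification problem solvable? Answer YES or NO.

NO

Decompose tup/3: f(0,times(X2,X2)) = f(0,Q),  g(R,empty) = g(times(g(empty,d),times(4,X1)),empty),  f(S,Y) = f(times(4,Y),times(N,d)).
Decompose f/2: 0 = 0,  times(X2,X2) = Q.
Delete trivial equation 0 = 0.
Bind Q := times(X2,X2); substituting into the one remaining equation that mentions Q gives: times(tup(5,X1,V),tup(X2,true,d)) = times(tup(5,f(0,times(X2,X2)),tup(true,5,empty)),tup(times(5,empty),true,d)).
Decompose g/2: R = times(g(empty,d),times(4,X1)),  empty = empty.
Bind R := times(g(empty,d),times(4,X1)); no other remaining equation mentions R.
Delete trivial equation empty = empty.
Decompose f/2: S = times(4,Y),  Y = times(N,d).
Bind S := times(4,Y); substituting into the one remaining equation that mentions S gives: tup(times(5,true),times(4,Y),g(A,N)) = tup(times(5,true),Z,g(5,tup(N,5,0))).
Bind Y := times(N,d); substituting into the one remaining equation that mentions Y gives: tup(times(5,true),times(4,times(N,d)),g(A,N)) = tup(times(5,true),Z,g(5,tup(N,5,0))). Substituting into the earlier binding gives S := times(4,times(N,d)).
Decompose tup/3: times(5,true) = times(5,true),  times(4,times(N,d)) = Z,  g(A,N) = g(5,tup(N,5,0)).
Delete trivial equation times(5,true) = times(5,true).
Bind Z := times(4,times(N,d)); no other remaining equation mentions Z.
Decompose g/2: A = 5,  N = tup(N,5,0).
Bind A := 5; no other remaining equation mentions A.
Occurs check fails: N occurs in tup(N,5,0); the equation N = tup(N,5,0) has no finite solution.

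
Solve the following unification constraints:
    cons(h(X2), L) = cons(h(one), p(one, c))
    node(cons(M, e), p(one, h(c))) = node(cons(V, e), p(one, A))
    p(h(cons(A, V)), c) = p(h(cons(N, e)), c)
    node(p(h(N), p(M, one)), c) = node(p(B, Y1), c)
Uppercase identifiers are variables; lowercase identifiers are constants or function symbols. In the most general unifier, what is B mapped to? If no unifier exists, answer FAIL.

Decompose cons/2: h(X2) = h(one),  L = p(one, c).
Decompose h/1: X2 = one.
Bind X2 := one; no other remaining equation mentions X2.
Bind L := p(one, c); no other remaining equation mentions L.
Decompose node/2: cons(M, e) = cons(V, e),  p(one, h(c)) = p(one, A).
Decompose cons/2: M = V,  e = e.
Bind M := V; substituting into the one remaining equation that mentions M gives: node(p(h(N), p(V, one)), c) = node(p(B, Y1), c).
Delete trivial equation e = e.
Decompose p/2: one = one,  h(c) = A.
Delete trivial equation one = one.
Bind A := h(c); substituting into the one remaining equation that mentions A gives: p(h(cons(h(c), V)), c) = p(h(cons(N, e)), c).
Decompose p/2: h(cons(h(c), V)) = h(cons(N, e)),  c = c.
Decompose h/1: cons(h(c), V) = cons(N, e).
Decompose cons/2: h(c) = N,  V = e.
Bind N := h(c); substituting into the one remaining equation that mentions N gives: node(p(h(h(c)), p(V, one)), c) = node(p(B, Y1), c).
Bind V := e; substituting into the one remaining equation that mentions V gives: node(p(h(h(c)), p(e, one)), c) = node(p(B, Y1), c). Substituting into the earlier binding gives M := e.
Delete trivial equation c = c.
Decompose node/2: p(h(h(c)), p(e, one)) = p(B, Y1),  c = c.
Decompose p/2: h(h(c)) = B,  p(e, one) = Y1.
Bind B := h(h(c)); no other remaining equation mentions B.
Bind Y1 := p(e, one); no other remaining equation mentions Y1.
Delete trivial equation c = c.
MGU = { X2 -> one, L -> p(one, c), M -> e, A -> h(c), N -> h(c), V -> e, B -> h(h(c)), Y1 -> p(e, one) }, so B -> h(h(c)).

h(h(c))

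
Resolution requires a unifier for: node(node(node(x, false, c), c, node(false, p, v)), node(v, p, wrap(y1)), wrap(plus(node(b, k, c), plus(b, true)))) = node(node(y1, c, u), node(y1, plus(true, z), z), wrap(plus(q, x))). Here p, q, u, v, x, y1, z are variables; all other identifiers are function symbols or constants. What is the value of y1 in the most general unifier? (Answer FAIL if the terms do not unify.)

node(plus(b, true), false, c)

Decompose node/3: node(node(x, false, c), c, node(false, p, v)) = node(y1, c, u),  node(v, p, wrap(y1)) = node(y1, plus(true, z), z),  wrap(plus(node(b, k, c), plus(b, true))) = wrap(plus(q, x)).
Decompose node/3: node(x, false, c) = y1,  c = c,  node(false, p, v) = u.
Bind y1 := node(x, false, c); substituting into the one remaining equation that mentions y1 gives: node(v, p, wrap(node(x, false, c))) = node(node(x, false, c), plus(true, z), z).
Delete trivial equation c = c.
Bind u := node(false, p, v); no other remaining equation mentions u.
Decompose node/3: v = node(x, false, c),  p = plus(true, z),  wrap(node(x, false, c)) = z.
Bind v := node(x, false, c); no other remaining equation mentions v. Substituting into the earlier binding gives u := node(false, p, node(x, false, c)).
Bind p := plus(true, z); no other remaining equation mentions p. Substituting into the earlier binding gives u := node(false, plus(true, z), node(x, false, c)).
Bind z := wrap(node(x, false, c)); no other remaining equation mentions z. Substituting into the earlier bindings gives u := node(false, plus(true, wrap(node(x, false, c))), node(x, false, c)), p := plus(true, wrap(node(x, false, c))).
Decompose wrap/1: plus(node(b, k, c), plus(b, true)) = plus(q, x).
Decompose plus/2: node(b, k, c) = q,  plus(b, true) = x.
Bind q := node(b, k, c); no other remaining equation mentions q.
Bind x := plus(b, true). Substituting into the earlier bindings gives y1 := node(plus(b, true), false, c), u := node(false, plus(true, wrap(node(plus(b, true), false, c))), node(plus(b, true), false, c)), v := node(plus(b, true), false, c), p := plus(true, wrap(node(plus(b, true), false, c))), z := wrap(node(plus(b, true), false, c)).
MGU = { y1 := node(plus(b, true), false, c), u := node(false, plus(true, wrap(node(plus(b, true), false, c))), node(plus(b, true), false, c)), v := node(plus(b, true), false, c), p := plus(true, wrap(node(plus(b, true), false, c))), z := wrap(node(plus(b, true), false, c)), q := node(b, k, c), x := plus(b, true) }, so y1 := node(plus(b, true), false, c).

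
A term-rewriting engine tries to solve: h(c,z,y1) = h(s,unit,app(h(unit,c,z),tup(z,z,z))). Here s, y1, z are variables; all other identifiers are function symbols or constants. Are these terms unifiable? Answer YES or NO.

YES

Decompose h/3: c = s,  z = unit,  y1 = app(h(unit,c,z),tup(z,z,z)).
Bind s := c; no other remaining equation mentions s.
Bind z := unit; substituting into the remaining equation gives: y1 = app(h(unit,c,unit),tup(unit,unit,unit)).
Bind y1 := app(h(unit,c,unit),tup(unit,unit,unit)).
No equations remain and no clash or occurs-check failure arose, so a unifier exists.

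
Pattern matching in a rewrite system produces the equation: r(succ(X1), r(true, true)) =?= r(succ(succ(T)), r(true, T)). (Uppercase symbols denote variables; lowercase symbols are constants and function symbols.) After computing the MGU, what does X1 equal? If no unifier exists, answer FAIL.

succ(true)

Decompose r/2: succ(X1) =?= succ(succ(T)),  r(true, true) =?= r(true, T).
Decompose succ/1: X1 =?= succ(T).
Bind X1 := succ(T); no other remaining equation mentions X1.
Decompose r/2: true =?= true,  true =?= T.
Delete trivial equation true =?= true.
Bind T := true. Substituting into the earlier binding gives X1 := succ(true).
MGU = { X1 -> succ(true), T -> true }, so X1 -> succ(true).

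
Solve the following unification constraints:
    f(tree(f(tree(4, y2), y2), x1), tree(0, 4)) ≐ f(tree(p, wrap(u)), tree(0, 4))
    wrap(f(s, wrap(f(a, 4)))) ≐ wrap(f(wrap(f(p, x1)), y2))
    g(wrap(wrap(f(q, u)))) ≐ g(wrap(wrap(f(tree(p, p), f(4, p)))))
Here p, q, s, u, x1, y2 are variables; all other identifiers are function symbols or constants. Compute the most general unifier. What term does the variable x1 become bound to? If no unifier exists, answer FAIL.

Decompose f/2: tree(f(tree(4, y2), y2), x1) ≐ tree(p, wrap(u)),  tree(0, 4) ≐ tree(0, 4).
Decompose tree/2: f(tree(4, y2), y2) ≐ p,  x1 ≐ wrap(u).
Bind p := f(tree(4, y2), y2); substituting into the 2 remaining equations that mention p gives: wrap(f(s, wrap(f(a, 4)))) ≐ wrap(f(wrap(f(f(tree(4, y2), y2), x1)), y2)),  g(wrap(wrap(f(q, u)))) ≐ g(wrap(wrap(f(tree(f(tree(4, y2), y2), f(tree(4, y2), y2)), f(4, f(tree(4, y2), y2)))))).
Bind x1 := wrap(u); substituting into the one remaining equation that mentions x1 gives: wrap(f(s, wrap(f(a, 4)))) ≐ wrap(f(wrap(f(f(tree(4, y2), y2), wrap(u))), y2)).
Delete trivial equation tree(0, 4) ≐ tree(0, 4).
Decompose wrap/1: f(s, wrap(f(a, 4))) ≐ f(wrap(f(f(tree(4, y2), y2), wrap(u))), y2).
Decompose f/2: s ≐ wrap(f(f(tree(4, y2), y2), wrap(u))),  wrap(f(a, 4)) ≐ y2.
Bind s := wrap(f(f(tree(4, y2), y2), wrap(u))); no other remaining equation mentions s.
Bind y2 := wrap(f(a, 4)); substituting into the remaining equation gives: g(wrap(wrap(f(q, u)))) ≐ g(wrap(wrap(f(tree(f(tree(4, wrap(f(a, 4))), wrap(f(a, 4))), f(tree(4, wrap(f(a, 4))), wrap(f(a, 4)))), f(4, f(tree(4, wrap(f(a, 4))), wrap(f(a, 4)))))))). Substituting into the earlier bindings gives p := f(tree(4, wrap(f(a, 4))), wrap(f(a, 4))), s := wrap(f(f(tree(4, wrap(f(a, 4))), wrap(f(a, 4))), wrap(u))).
Decompose g/1: wrap(wrap(f(q, u))) ≐ wrap(wrap(f(tree(f(tree(4, wrap(f(a, 4))), wrap(f(a, 4))), f(tree(4, wrap(f(a, 4))), wrap(f(a, 4)))), f(4, f(tree(4, wrap(f(a, 4))), wrap(f(a, 4))))))).
Decompose wrap/1: wrap(f(q, u)) ≐ wrap(f(tree(f(tree(4, wrap(f(a, 4))), wrap(f(a, 4))), f(tree(4, wrap(f(a, 4))), wrap(f(a, 4)))), f(4, f(tree(4, wrap(f(a, 4))), wrap(f(a, 4)))))).
Decompose wrap/1: f(q, u) ≐ f(tree(f(tree(4, wrap(f(a, 4))), wrap(f(a, 4))), f(tree(4, wrap(f(a, 4))), wrap(f(a, 4)))), f(4, f(tree(4, wrap(f(a, 4))), wrap(f(a, 4))))).
Decompose f/2: q ≐ tree(f(tree(4, wrap(f(a, 4))), wrap(f(a, 4))), f(tree(4, wrap(f(a, 4))), wrap(f(a, 4)))),  u ≐ f(4, f(tree(4, wrap(f(a, 4))), wrap(f(a, 4)))).
Bind q := tree(f(tree(4, wrap(f(a, 4))), wrap(f(a, 4))), f(tree(4, wrap(f(a, 4))), wrap(f(a, 4)))); no other remaining equation mentions q.
Bind u := f(4, f(tree(4, wrap(f(a, 4))), wrap(f(a, 4)))). Substituting into the earlier bindings gives x1 := wrap(f(4, f(tree(4, wrap(f(a, 4))), wrap(f(a, 4))))), s := wrap(f(f(tree(4, wrap(f(a, 4))), wrap(f(a, 4))), wrap(f(4, f(tree(4, wrap(f(a, 4))), wrap(f(a, 4))))))).
MGU = { p -> f(tree(4, wrap(f(a, 4))), wrap(f(a, 4))), x1 -> wrap(f(4, f(tree(4, wrap(f(a, 4))), wrap(f(a, 4))))), s -> wrap(f(f(tree(4, wrap(f(a, 4))), wrap(f(a, 4))), wrap(f(4, f(tree(4, wrap(f(a, 4))), wrap(f(a, 4))))))), y2 -> wrap(f(a, 4)), q -> tree(f(tree(4, wrap(f(a, 4))), wrap(f(a, 4))), f(tree(4, wrap(f(a, 4))), wrap(f(a, 4)))), u -> f(4, f(tree(4, wrap(f(a, 4))), wrap(f(a, 4)))) }, so x1 -> wrap(f(4, f(tree(4, wrap(f(a, 4))), wrap(f(a, 4))))).

wrap(f(4, f(tree(4, wrap(f(a, 4))), wrap(f(a, 4)))))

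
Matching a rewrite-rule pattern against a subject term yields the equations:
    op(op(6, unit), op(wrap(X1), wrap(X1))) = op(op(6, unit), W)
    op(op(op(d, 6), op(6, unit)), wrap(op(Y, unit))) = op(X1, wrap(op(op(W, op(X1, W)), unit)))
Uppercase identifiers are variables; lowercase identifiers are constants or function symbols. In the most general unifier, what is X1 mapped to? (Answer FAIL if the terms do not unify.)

op(op(d, 6), op(6, unit))

Decompose op/2: op(6, unit) = op(6, unit),  op(wrap(X1), wrap(X1)) = W.
Delete trivial equation op(6, unit) = op(6, unit).
Bind W := op(wrap(X1), wrap(X1)); substituting into the remaining equation gives: op(op(op(d, 6), op(6, unit)), wrap(op(Y, unit))) = op(X1, wrap(op(op(op(wrap(X1), wrap(X1)), op(X1, op(wrap(X1), wrap(X1)))), unit))).
Decompose op/2: op(op(d, 6), op(6, unit)) = X1,  wrap(op(Y, unit)) = wrap(op(op(op(wrap(X1), wrap(X1)), op(X1, op(wrap(X1), wrap(X1)))), unit)).
Bind X1 := op(op(d, 6), op(6, unit)); substituting into the remaining equation gives: wrap(op(Y, unit)) = wrap(op(op(op(wrap(op(op(d, 6), op(6, unit))), wrap(op(op(d, 6), op(6, unit)))), op(op(op(d, 6), op(6, unit)), op(wrap(op(op(d, 6), op(6, unit))), wrap(op(op(d, 6), op(6, unit)))))), unit)). Substituting into the earlier binding gives W := op(wrap(op(op(d, 6), op(6, unit))), wrap(op(op(d, 6), op(6, unit)))).
Decompose wrap/1: op(Y, unit) = op(op(op(wrap(op(op(d, 6), op(6, unit))), wrap(op(op(d, 6), op(6, unit)))), op(op(op(d, 6), op(6, unit)), op(wrap(op(op(d, 6), op(6, unit))), wrap(op(op(d, 6), op(6, unit)))))), unit).
Decompose op/2: Y = op(op(wrap(op(op(d, 6), op(6, unit))), wrap(op(op(d, 6), op(6, unit)))), op(op(op(d, 6), op(6, unit)), op(wrap(op(op(d, 6), op(6, unit))), wrap(op(op(d, 6), op(6, unit)))))),  unit = unit.
Bind Y := op(op(wrap(op(op(d, 6), op(6, unit))), wrap(op(op(d, 6), op(6, unit)))), op(op(op(d, 6), op(6, unit)), op(wrap(op(op(d, 6), op(6, unit))), wrap(op(op(d, 6), op(6, unit)))))); no other remaining equation mentions Y.
Delete trivial equation unit = unit.
MGU = { W := op(wrap(op(op(d, 6), op(6, unit))), wrap(op(op(d, 6), op(6, unit)))), X1 := op(op(d, 6), op(6, unit)), Y := op(op(wrap(op(op(d, 6), op(6, unit))), wrap(op(op(d, 6), op(6, unit)))), op(op(op(d, 6), op(6, unit)), op(wrap(op(op(d, 6), op(6, unit))), wrap(op(op(d, 6), op(6, unit)))))) }, so X1 := op(op(d, 6), op(6, unit)).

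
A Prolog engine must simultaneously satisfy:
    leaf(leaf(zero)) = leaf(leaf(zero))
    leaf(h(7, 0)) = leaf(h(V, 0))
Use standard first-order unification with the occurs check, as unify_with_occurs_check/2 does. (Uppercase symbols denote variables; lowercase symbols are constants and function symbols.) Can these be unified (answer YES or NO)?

YES

Delete trivial equation leaf(leaf(zero)) = leaf(leaf(zero)).
Decompose leaf/1: h(7, 0) = h(V, 0).
Decompose h/2: 7 = V,  0 = 0.
Bind V := 7; no other remaining equation mentions V.
Delete trivial equation 0 = 0.
No equations remain and no clash or occurs-check failure arose, so a unifier exists.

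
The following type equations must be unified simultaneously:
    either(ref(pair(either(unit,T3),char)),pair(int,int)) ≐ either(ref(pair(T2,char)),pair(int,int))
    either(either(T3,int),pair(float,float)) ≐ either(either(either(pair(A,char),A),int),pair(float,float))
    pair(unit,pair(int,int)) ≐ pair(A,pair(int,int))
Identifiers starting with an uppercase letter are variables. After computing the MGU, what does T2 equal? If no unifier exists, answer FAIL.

Decompose either/2: ref(pair(either(unit,T3),char)) ≐ ref(pair(T2,char)),  pair(int,int) ≐ pair(int,int).
Decompose ref/1: pair(either(unit,T3),char) ≐ pair(T2,char).
Decompose pair/2: either(unit,T3) ≐ T2,  char ≐ char.
Bind T2 := either(unit,T3); no other remaining equation mentions T2.
Delete trivial equation char ≐ char.
Delete trivial equation pair(int,int) ≐ pair(int,int).
Decompose either/2: either(T3,int) ≐ either(either(pair(A,char),A),int),  pair(float,float) ≐ pair(float,float).
Decompose either/2: T3 ≐ either(pair(A,char),A),  int ≐ int.
Bind T3 := either(pair(A,char),A); no other remaining equation mentions T3. Substituting into the earlier binding gives T2 := either(unit,either(pair(A,char),A)).
Delete trivial equation int ≐ int.
Delete trivial equation pair(float,float) ≐ pair(float,float).
Decompose pair/2: unit ≐ A,  pair(int,int) ≐ pair(int,int).
Bind A := unit; no other remaining equation mentions A. Substituting into the earlier bindings gives T2 := either(unit,either(pair(unit,char),unit)), T3 := either(pair(unit,char),unit).
Delete trivial equation pair(int,int) ≐ pair(int,int).
MGU = { T2 := either(unit,either(pair(unit,char),unit)), T3 := either(pair(unit,char),unit), A := unit }, so T2 := either(unit,either(pair(unit,char),unit)).

either(unit,either(pair(unit,char),unit))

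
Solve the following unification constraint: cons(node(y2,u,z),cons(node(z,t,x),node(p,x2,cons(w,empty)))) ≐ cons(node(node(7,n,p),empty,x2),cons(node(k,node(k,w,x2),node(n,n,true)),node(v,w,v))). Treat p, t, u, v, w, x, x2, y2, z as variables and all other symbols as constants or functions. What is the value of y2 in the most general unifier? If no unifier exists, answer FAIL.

node(7,n,cons(k,empty))

Decompose cons/2: node(y2,u,z) ≐ node(node(7,n,p),empty,x2),  cons(node(z,t,x),node(p,x2,cons(w,empty))) ≐ cons(node(k,node(k,w,x2),node(n,n,true)),node(v,w,v)).
Decompose node/3: y2 ≐ node(7,n,p),  u ≐ empty,  z ≐ x2.
Bind y2 := node(7,n,p); no other remaining equation mentions y2.
Bind u := empty; no other remaining equation mentions u.
Bind z := x2; substituting into the remaining equation gives: cons(node(x2,t,x),node(p,x2,cons(w,empty))) ≐ cons(node(k,node(k,w,x2),node(n,n,true)),node(v,w,v)).
Decompose cons/2: node(x2,t,x) ≐ node(k,node(k,w,x2),node(n,n,true)),  node(p,x2,cons(w,empty)) ≐ node(v,w,v).
Decompose node/3: x2 ≐ k,  t ≐ node(k,w,x2),  x ≐ node(n,n,true).
Bind x2 := k; substituting into the 2 remaining equations that mention x2 gives: t ≐ node(k,w,k),  node(p,k,cons(w,empty)) ≐ node(v,w,v). Substituting into the earlier binding gives z := k.
Bind t := node(k,w,k); no other remaining equation mentions t.
Bind x := node(n,n,true); no other remaining equation mentions x.
Decompose node/3: p ≐ v,  k ≐ w,  cons(w,empty) ≐ v.
Bind p := v; no other remaining equation mentions p. Substituting into the earlier binding gives y2 := node(7,n,v).
Bind w := k; substituting into the remaining equation gives: cons(k,empty) ≐ v. Substituting into the earlier binding gives t := node(k,k,k).
Bind v := cons(k,empty). Substituting into the earlier bindings gives y2 := node(7,n,cons(k,empty)), p := cons(k,empty).
MGU = { y2 -> node(7,n,cons(k,empty)), u -> empty, z -> k, x2 -> k, t -> node(k,k,k), x -> node(n,n,true), p -> cons(k,empty), w -> k, v -> cons(k,empty) }, so y2 -> node(7,n,cons(k,empty)).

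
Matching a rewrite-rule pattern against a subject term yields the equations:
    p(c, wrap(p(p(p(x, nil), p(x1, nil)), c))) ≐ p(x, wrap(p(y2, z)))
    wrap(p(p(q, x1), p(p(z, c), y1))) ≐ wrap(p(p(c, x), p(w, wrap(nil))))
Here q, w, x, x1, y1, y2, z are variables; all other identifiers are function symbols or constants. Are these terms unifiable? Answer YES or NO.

Decompose p/2: c ≐ x,  wrap(p(p(p(x, nil), p(x1, nil)), c)) ≐ wrap(p(y2, z)).
Bind x := c; substituting into the remaining equations gives: wrap(p(p(p(c, nil), p(x1, nil)), c)) ≐ wrap(p(y2, z)),  wrap(p(p(q, x1), p(p(z, c), y1))) ≐ wrap(p(p(c, c), p(w, wrap(nil)))).
Decompose wrap/1: p(p(p(c, nil), p(x1, nil)), c) ≐ p(y2, z).
Decompose p/2: p(p(c, nil), p(x1, nil)) ≐ y2,  c ≐ z.
Bind y2 := p(p(c, nil), p(x1, nil)); no other remaining equation mentions y2.
Bind z := c; substituting into the remaining equation gives: wrap(p(p(q, x1), p(p(c, c), y1))) ≐ wrap(p(p(c, c), p(w, wrap(nil)))).
Decompose wrap/1: p(p(q, x1), p(p(c, c), y1)) ≐ p(p(c, c), p(w, wrap(nil))).
Decompose p/2: p(q, x1) ≐ p(c, c),  p(p(c, c), y1) ≐ p(w, wrap(nil)).
Decompose p/2: q ≐ c,  x1 ≐ c.
Bind q := c; no other remaining equation mentions q.
Bind x1 := c; no other remaining equation mentions x1. Substituting into the earlier binding gives y2 := p(p(c, nil), p(c, nil)).
Decompose p/2: p(c, c) ≐ w,  y1 ≐ wrap(nil).
Bind w := p(c, c); no other remaining equation mentions w.
Bind y1 := wrap(nil).
No equations remain and no clash or occurs-check failure arose, so a unifier exists.

YES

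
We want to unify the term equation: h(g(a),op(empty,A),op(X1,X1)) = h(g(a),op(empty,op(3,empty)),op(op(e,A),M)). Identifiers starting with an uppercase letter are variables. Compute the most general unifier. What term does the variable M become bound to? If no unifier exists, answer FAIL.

op(e,op(3,empty))

Decompose h/3: g(a) = g(a),  op(empty,A) = op(empty,op(3,empty)),  op(X1,X1) = op(op(e,A),M).
Delete trivial equation g(a) = g(a).
Decompose op/2: empty = empty,  A = op(3,empty).
Delete trivial equation empty = empty.
Bind A := op(3,empty); substituting into the remaining equation gives: op(X1,X1) = op(op(e,op(3,empty)),M).
Decompose op/2: X1 = op(e,op(3,empty)),  X1 = M.
Bind X1 := op(e,op(3,empty)); substituting into the remaining equation gives: op(e,op(3,empty)) = M.
Bind M := op(e,op(3,empty)).
MGU = { A -> op(3,empty), X1 -> op(e,op(3,empty)), M -> op(e,op(3,empty)) }, so M -> op(e,op(3,empty)).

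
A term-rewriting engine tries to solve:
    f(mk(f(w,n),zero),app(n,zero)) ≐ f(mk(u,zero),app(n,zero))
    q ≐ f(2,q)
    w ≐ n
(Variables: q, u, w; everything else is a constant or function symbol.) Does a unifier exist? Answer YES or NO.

Decompose f/2: mk(f(w,n),zero) ≐ mk(u,zero),  app(n,zero) ≐ app(n,zero).
Decompose mk/2: f(w,n) ≐ u,  zero ≐ zero.
Bind u := f(w,n); no other remaining equation mentions u.
Delete trivial equation zero ≐ zero.
Delete trivial equation app(n,zero) ≐ app(n,zero).
Occurs check fails: q occurs in f(2,q); the equation q ≐ f(2,q) has no finite solution.

NO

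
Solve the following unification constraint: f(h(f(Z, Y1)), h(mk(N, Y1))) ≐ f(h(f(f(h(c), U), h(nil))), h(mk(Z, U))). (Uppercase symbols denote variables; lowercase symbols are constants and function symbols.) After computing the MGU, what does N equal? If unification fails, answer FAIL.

Decompose f/2: h(f(Z, Y1)) ≐ h(f(f(h(c), U), h(nil))),  h(mk(N, Y1)) ≐ h(mk(Z, U)).
Decompose h/1: f(Z, Y1) ≐ f(f(h(c), U), h(nil)).
Decompose f/2: Z ≐ f(h(c), U),  Y1 ≐ h(nil).
Bind Z := f(h(c), U); substituting into the one remaining equation that mentions Z gives: h(mk(N, Y1)) ≐ h(mk(f(h(c), U), U)).
Bind Y1 := h(nil); substituting into the remaining equation gives: h(mk(N, h(nil))) ≐ h(mk(f(h(c), U), U)).
Decompose h/1: mk(N, h(nil)) ≐ mk(f(h(c), U), U).
Decompose mk/2: N ≐ f(h(c), U),  h(nil) ≐ U.
Bind N := f(h(c), U); no other remaining equation mentions N.
Bind U := h(nil). Substituting into the earlier bindings gives Z := f(h(c), h(nil)), N := f(h(c), h(nil)).
MGU = { Z -> f(h(c), h(nil)), Y1 -> h(nil), N -> f(h(c), h(nil)), U -> h(nil) }, so N -> f(h(c), h(nil)).

f(h(c), h(nil))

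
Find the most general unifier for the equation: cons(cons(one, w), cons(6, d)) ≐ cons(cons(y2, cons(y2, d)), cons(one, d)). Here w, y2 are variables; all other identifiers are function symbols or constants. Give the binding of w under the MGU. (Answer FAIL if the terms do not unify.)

FAIL

Decompose cons/2: cons(one, w) ≐ cons(y2, cons(y2, d)),  cons(6, d) ≐ cons(one, d).
Decompose cons/2: one ≐ y2,  w ≐ cons(y2, d).
Bind y2 := one; substituting into the one remaining equation that mentions y2 gives: w ≐ cons(one, d).
Bind w := cons(one, d); no other remaining equation mentions w.
Decompose cons/2: 6 ≐ one,  d ≐ d.
Clash: constants 6 and one differ; no unifier exists.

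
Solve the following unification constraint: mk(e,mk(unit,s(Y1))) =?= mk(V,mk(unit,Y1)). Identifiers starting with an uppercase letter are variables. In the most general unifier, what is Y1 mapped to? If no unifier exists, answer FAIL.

FAIL

Decompose mk/2: e =?= V,  mk(unit,s(Y1)) =?= mk(unit,Y1).
Bind V := e; no other remaining equation mentions V.
Decompose mk/2: unit =?= unit,  s(Y1) =?= Y1.
Delete trivial equation unit =?= unit.
Occurs check fails: Y1 occurs in s(Y1); the equation Y1 =?= s(Y1) has no finite solution.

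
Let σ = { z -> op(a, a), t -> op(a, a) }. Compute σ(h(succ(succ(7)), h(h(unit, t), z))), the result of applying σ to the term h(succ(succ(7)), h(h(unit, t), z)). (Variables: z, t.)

Replace each occurrence of z with op(a, a).
Replace each occurrence of t with op(a, a).
Result: h(succ(succ(7)), h(h(unit, op(a, a)), op(a, a))).

h(succ(succ(7)), h(h(unit, op(a, a)), op(a, a)))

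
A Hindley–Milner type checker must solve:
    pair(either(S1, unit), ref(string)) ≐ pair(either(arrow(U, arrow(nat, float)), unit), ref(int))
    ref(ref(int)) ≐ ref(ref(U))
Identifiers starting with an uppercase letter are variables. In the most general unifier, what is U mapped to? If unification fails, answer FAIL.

Decompose pair/2: either(S1, unit) ≐ either(arrow(U, arrow(nat, float)), unit),  ref(string) ≐ ref(int).
Decompose either/2: S1 ≐ arrow(U, arrow(nat, float)),  unit ≐ unit.
Bind S1 := arrow(U, arrow(nat, float)); no other remaining equation mentions S1.
Delete trivial equation unit ≐ unit.
Decompose ref/1: string ≐ int.
Clash: constants string and int differ; no unifier exists.

FAIL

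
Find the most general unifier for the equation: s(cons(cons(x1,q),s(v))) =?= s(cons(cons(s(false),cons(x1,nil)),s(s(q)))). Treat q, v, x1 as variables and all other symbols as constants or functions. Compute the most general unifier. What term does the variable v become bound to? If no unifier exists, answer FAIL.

s(cons(s(false),nil))

Decompose s/1: cons(cons(x1,q),s(v)) =?= cons(cons(s(false),cons(x1,nil)),s(s(q))).
Decompose cons/2: cons(x1,q) =?= cons(s(false),cons(x1,nil)),  s(v) =?= s(s(q)).
Decompose cons/2: x1 =?= s(false),  q =?= cons(x1,nil).
Bind x1 := s(false); substituting into the one remaining equation that mentions x1 gives: q =?= cons(s(false),nil).
Bind q := cons(s(false),nil); substituting into the remaining equation gives: s(v) =?= s(s(cons(s(false),nil))).
Decompose s/1: v =?= s(cons(s(false),nil)).
Bind v := s(cons(s(false),nil)).
MGU = { x1 ↦ s(false), q ↦ cons(s(false),nil), v ↦ s(cons(s(false),nil)) }, so v ↦ s(cons(s(false),nil)).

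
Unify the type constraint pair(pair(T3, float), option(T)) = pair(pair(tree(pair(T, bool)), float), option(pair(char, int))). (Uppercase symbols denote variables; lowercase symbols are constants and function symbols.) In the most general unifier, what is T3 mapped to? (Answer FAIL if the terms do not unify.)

Decompose pair/2: pair(T3, float) = pair(tree(pair(T, bool)), float),  option(T) = option(pair(char, int)).
Decompose pair/2: T3 = tree(pair(T, bool)),  float = float.
Bind T3 := tree(pair(T, bool)); no other remaining equation mentions T3.
Delete trivial equation float = float.
Decompose option/1: T = pair(char, int).
Bind T := pair(char, int). Substituting into the earlier binding gives T3 := tree(pair(pair(char, int), bool)).
MGU = { T3 := tree(pair(pair(char, int), bool)), T := pair(char, int) }, so T3 := tree(pair(pair(char, int), bool)).

tree(pair(pair(char, int), bool))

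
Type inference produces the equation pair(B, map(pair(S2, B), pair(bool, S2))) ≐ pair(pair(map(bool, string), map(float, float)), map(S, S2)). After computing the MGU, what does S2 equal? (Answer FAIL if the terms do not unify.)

Decompose pair/2: B ≐ pair(map(bool, string), map(float, float)),  map(pair(S2, B), pair(bool, S2)) ≐ map(S, S2).
Bind B := pair(map(bool, string), map(float, float)); substituting into the remaining equation gives: map(pair(S2, pair(map(bool, string), map(float, float))), pair(bool, S2)) ≐ map(S, S2).
Decompose map/2: pair(S2, pair(map(bool, string), map(float, float))) ≐ S,  pair(bool, S2) ≐ S2.
Bind S := pair(S2, pair(map(bool, string), map(float, float))); no other remaining equation mentions S.
Occurs check fails: S2 occurs in pair(bool, S2); the equation S2 ≐ pair(bool, S2) has no finite solution.

FAIL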